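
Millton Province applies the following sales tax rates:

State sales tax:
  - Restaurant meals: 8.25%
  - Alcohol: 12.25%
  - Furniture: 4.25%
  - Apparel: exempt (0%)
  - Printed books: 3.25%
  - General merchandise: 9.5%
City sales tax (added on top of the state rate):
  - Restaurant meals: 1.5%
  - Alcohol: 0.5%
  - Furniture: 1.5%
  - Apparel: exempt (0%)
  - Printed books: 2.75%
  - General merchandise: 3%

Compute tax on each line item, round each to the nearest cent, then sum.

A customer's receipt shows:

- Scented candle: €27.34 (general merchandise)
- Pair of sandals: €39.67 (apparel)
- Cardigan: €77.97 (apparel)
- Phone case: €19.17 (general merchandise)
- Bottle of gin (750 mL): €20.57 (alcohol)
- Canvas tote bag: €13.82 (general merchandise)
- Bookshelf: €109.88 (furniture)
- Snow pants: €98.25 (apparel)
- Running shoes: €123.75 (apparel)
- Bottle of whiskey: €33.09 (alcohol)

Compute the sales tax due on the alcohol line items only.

Bottle of gin (750 mL) €20.57: alcohol → 12.25% + 0.5% city = 12.75% → €2.62
Bottle of whiskey €33.09: alcohol → 12.25% + 0.5% city = 12.75% → €4.22
Tax on alcohol = €2.62 + €4.22 = €6.84

€6.84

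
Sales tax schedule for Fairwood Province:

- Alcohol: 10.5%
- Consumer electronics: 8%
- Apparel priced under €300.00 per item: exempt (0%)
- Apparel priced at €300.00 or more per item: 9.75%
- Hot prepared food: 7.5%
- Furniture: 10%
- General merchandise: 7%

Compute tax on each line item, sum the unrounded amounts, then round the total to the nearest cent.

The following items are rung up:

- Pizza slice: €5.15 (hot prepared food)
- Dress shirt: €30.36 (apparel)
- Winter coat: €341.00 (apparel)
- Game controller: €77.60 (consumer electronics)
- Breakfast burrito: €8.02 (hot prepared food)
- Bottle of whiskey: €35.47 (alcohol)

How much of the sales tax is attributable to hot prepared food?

Pizza slice €5.15: hot prepared food → 7.5% → €0.38625
Breakfast burrito €8.02: hot prepared food → 7.5% → €0.6015
Tax on hot prepared food: unrounded sum = €0.98775 → €0.99

€0.99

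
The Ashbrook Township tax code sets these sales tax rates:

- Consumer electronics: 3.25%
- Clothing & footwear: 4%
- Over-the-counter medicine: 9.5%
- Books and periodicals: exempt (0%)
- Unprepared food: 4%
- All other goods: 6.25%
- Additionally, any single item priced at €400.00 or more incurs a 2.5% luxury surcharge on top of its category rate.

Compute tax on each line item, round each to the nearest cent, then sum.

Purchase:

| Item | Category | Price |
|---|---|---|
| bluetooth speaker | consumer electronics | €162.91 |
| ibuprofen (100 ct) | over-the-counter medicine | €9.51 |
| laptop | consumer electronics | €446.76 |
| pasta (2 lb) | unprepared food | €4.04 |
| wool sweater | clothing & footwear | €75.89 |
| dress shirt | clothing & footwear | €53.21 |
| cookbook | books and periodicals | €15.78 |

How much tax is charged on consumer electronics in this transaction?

Bluetooth speaker €162.91: consumer electronics → 3.25% → €5.29
Laptop €446.76: consumer electronics → 3.25% + 2.5% surcharge = 5.75% → €25.69
Tax on consumer electronics = €5.29 + €25.69 = €30.98

€30.98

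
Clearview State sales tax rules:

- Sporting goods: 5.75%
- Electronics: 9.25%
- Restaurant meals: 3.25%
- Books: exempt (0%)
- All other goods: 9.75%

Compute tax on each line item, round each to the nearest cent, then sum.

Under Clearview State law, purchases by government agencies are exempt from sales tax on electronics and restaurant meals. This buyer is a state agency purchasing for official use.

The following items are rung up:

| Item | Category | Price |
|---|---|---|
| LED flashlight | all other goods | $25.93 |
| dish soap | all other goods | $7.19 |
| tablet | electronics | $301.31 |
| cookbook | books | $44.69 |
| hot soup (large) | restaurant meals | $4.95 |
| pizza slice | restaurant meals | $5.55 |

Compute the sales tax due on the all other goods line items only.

LED flashlight $25.93: all other goods → 9.75% → $2.53
Dish soap $7.19: all other goods → 9.75% → $0.70
Tax on all other goods = $2.53 + $0.70 = $3.23

$3.23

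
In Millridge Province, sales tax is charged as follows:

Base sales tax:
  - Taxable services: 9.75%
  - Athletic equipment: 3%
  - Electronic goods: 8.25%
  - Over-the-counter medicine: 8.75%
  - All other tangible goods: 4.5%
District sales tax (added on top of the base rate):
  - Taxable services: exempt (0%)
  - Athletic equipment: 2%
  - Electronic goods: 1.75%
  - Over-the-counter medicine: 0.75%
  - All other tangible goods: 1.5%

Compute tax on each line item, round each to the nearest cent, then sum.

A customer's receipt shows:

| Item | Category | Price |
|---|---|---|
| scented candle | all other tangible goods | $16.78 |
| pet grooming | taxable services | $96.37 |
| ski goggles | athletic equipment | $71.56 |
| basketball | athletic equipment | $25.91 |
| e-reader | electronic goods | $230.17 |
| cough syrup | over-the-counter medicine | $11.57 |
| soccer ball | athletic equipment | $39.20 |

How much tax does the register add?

Scented candle $16.78: all other tangible goods → 4.5% + 1.5% district = 6% → $1.01
Pet grooming $96.37: taxable services → 9.75% + 0% district = 9.75% → $9.40
Ski goggles $71.56: athletic equipment → 3% + 2% district = 5% → $3.58
Basketball $25.91: athletic equipment → 3% + 2% district = 5% → $1.30
E-reader $230.17: electronic goods → 8.25% + 1.75% district = 10% → $23.02
Cough syrup $11.57: over-the-counter medicine → 8.75% + 0.75% district = 9.5% → $1.10
Soccer ball $39.20: athletic equipment → 3% + 2% district = 5% → $1.96
Total tax = $1.01 + $9.40 + $3.58 + $1.30 + $23.02 + $1.10 + $1.96 = $41.37

$41.37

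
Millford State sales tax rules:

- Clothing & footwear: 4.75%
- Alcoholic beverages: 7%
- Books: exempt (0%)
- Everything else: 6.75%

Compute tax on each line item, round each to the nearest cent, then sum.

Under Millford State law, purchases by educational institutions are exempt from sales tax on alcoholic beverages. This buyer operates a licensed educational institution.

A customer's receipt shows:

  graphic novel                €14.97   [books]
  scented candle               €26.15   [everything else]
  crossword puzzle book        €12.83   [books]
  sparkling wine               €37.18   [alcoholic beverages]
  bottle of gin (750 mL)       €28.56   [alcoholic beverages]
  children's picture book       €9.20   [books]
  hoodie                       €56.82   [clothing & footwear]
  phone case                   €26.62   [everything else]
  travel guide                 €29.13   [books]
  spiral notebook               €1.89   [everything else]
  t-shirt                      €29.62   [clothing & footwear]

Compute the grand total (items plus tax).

Graphic novel €14.97: books → 0% → €0.00
Scented candle €26.15: everything else → 6.75% → €1.77
Crossword puzzle book €12.83: books → 0% → €0.00
Sparkling wine €37.18: alcoholic beverages, buyer-exempt → 0% → €0.00
Bottle of gin (750 mL) €28.56: alcoholic beverages, buyer-exempt → 0% → €0.00
Children's picture book €9.20: books → 0% → €0.00
Hoodie €56.82: clothing & footwear → 4.75% → €2.70
Phone case €26.62: everything else → 6.75% → €1.80
Travel guide €29.13: books → 0% → €0.00
Spiral notebook €1.89: everything else → 6.75% → €0.13
T-shirt €29.62: clothing & footwear → 4.75% → €1.41
Subtotal = €272.97; tax = €7.81; total due = €280.78

€280.78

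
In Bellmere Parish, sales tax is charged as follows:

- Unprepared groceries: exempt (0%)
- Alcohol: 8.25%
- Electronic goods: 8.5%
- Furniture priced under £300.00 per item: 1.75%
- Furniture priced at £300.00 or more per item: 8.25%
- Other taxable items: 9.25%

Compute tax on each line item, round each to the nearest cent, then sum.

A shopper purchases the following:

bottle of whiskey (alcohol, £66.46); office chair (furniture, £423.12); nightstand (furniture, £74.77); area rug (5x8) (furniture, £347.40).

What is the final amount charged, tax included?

£982.11

Bottle of whiskey £66.46: alcohol → 8.25% → £5.48
Office chair £423.12: furniture, £300.00 or more → 8.25% → £34.91
Nightstand £74.77: furniture, under £300.00 → 1.75% → £1.31
Area rug (5x8) £347.40: furniture, £300.00 or more → 8.25% → £28.66
Subtotal = £911.75; tax = £70.36; total due = £982.11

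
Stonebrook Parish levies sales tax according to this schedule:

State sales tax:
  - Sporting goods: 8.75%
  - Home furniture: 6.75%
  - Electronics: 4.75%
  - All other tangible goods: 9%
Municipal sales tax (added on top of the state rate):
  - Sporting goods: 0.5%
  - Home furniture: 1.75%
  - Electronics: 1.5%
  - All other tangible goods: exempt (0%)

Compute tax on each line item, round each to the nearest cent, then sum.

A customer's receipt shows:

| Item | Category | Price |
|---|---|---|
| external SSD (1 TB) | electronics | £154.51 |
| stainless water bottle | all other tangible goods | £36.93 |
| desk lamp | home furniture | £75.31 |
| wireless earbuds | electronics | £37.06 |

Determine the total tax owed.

£21.70

External SSD (1 TB) £154.51: electronics → 4.75% + 1.5% municipal = 6.25% → £9.66
Stainless water bottle £36.93: all other tangible goods → 9% + 0% municipal = 9% → £3.32
Desk lamp £75.31: home furniture → 6.75% + 1.75% municipal = 8.5% → £6.40
Wireless earbuds £37.06: electronics → 4.75% + 1.5% municipal = 6.25% → £2.32
Total tax = £9.66 + £3.32 + £6.40 + £2.32 = £21.70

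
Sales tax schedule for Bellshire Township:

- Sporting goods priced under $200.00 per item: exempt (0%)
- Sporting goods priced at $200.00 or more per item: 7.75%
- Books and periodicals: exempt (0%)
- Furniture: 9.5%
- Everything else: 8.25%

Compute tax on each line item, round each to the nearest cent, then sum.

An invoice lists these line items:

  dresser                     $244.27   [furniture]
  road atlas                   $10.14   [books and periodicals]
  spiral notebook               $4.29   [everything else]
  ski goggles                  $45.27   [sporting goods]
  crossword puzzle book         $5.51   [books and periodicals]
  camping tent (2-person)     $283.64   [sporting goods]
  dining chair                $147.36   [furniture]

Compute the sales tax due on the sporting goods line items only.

Ski goggles $45.27: sporting goods, under $200.00 → 0% → $0.00
Camping tent (2-person) $283.64: sporting goods, $200.00 or more → 7.75% → $21.98
Tax on sporting goods = $0.00 + $21.98 = $21.98

$21.98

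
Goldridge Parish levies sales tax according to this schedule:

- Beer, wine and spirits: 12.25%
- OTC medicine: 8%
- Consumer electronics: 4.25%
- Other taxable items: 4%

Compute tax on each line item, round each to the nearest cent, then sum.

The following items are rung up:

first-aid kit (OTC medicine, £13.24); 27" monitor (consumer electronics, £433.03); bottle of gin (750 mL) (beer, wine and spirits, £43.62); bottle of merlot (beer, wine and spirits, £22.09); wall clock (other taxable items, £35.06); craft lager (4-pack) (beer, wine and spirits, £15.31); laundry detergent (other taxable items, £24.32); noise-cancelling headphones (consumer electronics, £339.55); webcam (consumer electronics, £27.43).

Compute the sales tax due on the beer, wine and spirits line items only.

£9.93

Bottle of gin (750 mL) £43.62: beer, wine and spirits → 12.25% → £5.34
Bottle of merlot £22.09: beer, wine and spirits → 12.25% → £2.71
Craft lager (4-pack) £15.31: beer, wine and spirits → 12.25% → £1.88
Tax on beer, wine and spirits = £5.34 + £2.71 + £1.88 = £9.93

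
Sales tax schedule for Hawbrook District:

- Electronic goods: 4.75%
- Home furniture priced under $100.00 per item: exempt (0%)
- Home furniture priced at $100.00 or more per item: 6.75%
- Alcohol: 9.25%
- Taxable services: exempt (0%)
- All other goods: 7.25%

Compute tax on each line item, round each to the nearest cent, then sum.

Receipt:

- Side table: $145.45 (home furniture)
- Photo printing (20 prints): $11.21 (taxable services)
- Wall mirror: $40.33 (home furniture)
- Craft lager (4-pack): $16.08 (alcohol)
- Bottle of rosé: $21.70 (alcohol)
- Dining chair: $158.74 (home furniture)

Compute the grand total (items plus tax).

$417.54

Side table $145.45: home furniture, $100.00 or more → 6.75% → $9.82
Photo printing (20 prints) $11.21: taxable services → 0% → $0.00
Wall mirror $40.33: home furniture, under $100.00 → 0% → $0.00
Craft lager (4-pack) $16.08: alcohol → 9.25% → $1.49
Bottle of rosé $21.70: alcohol → 9.25% → $2.01
Dining chair $158.74: home furniture, $100.00 or more → 6.75% → $10.71
Subtotal = $393.51; tax = $24.03; total due = $417.54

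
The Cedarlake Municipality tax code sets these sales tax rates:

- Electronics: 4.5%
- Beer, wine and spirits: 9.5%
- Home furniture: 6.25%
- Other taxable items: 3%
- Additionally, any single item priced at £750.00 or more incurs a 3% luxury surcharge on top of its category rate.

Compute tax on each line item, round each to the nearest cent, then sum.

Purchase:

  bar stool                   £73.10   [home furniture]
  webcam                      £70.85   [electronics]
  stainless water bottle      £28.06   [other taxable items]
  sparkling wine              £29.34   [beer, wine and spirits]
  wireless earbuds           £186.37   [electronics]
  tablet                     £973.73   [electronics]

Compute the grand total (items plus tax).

Bar stool £73.10: home furniture → 6.25% → £4.57
Webcam £70.85: electronics → 4.5% → £3.19
Stainless water bottle £28.06: other taxable items → 3% → £0.84
Sparkling wine £29.34: beer, wine and spirits → 9.5% → £2.79
Wireless earbuds £186.37: electronics → 4.5% → £8.39
Tablet £973.73: electronics → 4.5% + 3% surcharge = 7.5% → £73.03
Subtotal = £1361.45; tax = £92.81; total due = £1454.26

£1454.26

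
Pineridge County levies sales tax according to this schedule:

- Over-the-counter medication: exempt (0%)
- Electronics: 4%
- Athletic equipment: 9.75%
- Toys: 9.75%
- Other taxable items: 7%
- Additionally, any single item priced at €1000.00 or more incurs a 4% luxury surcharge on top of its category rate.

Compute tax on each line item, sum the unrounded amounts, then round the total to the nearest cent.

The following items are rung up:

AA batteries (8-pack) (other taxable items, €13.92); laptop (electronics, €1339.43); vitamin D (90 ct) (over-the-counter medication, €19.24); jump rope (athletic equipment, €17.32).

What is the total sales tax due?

€109.82

AA batteries (8-pack) €13.92: other taxable items → 7% → €0.9744
Laptop €1339.43: electronics → 4% + 4% surcharge = 8% → €107.1544
Vitamin D (90 ct) €19.24: over-the-counter medication → 0% → €0.00
Jump rope €17.32: athletic equipment → 9.75% → €1.6887
Unrounded tax sum = €109.8175 → €109.82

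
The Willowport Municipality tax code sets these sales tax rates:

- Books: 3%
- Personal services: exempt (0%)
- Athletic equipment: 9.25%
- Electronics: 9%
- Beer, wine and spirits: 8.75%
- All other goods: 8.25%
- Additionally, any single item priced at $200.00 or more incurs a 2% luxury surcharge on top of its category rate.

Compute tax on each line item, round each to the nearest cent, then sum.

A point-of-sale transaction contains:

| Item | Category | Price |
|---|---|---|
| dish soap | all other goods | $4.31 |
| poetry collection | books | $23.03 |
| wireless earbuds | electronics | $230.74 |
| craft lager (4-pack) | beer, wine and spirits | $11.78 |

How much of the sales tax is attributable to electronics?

$25.38

Wireless earbuds $230.74: electronics → 9% + 2% surcharge = 11% → $25.38
Tax on electronics = $25.38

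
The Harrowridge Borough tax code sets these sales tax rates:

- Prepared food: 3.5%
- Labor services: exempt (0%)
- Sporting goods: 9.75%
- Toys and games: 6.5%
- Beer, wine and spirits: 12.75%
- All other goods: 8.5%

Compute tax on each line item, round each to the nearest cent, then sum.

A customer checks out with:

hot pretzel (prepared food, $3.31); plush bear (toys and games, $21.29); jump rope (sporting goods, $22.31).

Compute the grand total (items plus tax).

$50.59

Hot pretzel $3.31: prepared food → 3.5% → $0.12
Plush bear $21.29: toys and games → 6.5% → $1.38
Jump rope $22.31: sporting goods → 9.75% → $2.18
Subtotal = $46.91; tax = $3.68; total due = $50.59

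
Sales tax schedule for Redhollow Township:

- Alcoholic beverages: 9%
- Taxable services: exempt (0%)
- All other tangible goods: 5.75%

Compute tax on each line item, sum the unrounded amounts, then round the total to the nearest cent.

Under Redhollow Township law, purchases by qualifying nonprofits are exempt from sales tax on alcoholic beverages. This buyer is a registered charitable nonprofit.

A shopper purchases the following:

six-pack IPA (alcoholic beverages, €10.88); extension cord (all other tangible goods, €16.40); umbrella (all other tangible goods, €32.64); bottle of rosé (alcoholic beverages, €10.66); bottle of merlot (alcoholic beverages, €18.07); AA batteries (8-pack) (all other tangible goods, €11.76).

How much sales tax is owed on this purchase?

€3.50

Six-pack IPA €10.88: alcoholic beverages, buyer-exempt → 0% → €0.00
Extension cord €16.40: all other tangible goods → 5.75% → €0.943
Umbrella €32.64: all other tangible goods → 5.75% → €1.8768
Bottle of rosé €10.66: alcoholic beverages, buyer-exempt → 0% → €0.00
Bottle of merlot €18.07: alcoholic beverages, buyer-exempt → 0% → €0.00
AA batteries (8-pack) €11.76: all other tangible goods → 5.75% → €0.6762
Unrounded tax sum = €3.496 → €3.50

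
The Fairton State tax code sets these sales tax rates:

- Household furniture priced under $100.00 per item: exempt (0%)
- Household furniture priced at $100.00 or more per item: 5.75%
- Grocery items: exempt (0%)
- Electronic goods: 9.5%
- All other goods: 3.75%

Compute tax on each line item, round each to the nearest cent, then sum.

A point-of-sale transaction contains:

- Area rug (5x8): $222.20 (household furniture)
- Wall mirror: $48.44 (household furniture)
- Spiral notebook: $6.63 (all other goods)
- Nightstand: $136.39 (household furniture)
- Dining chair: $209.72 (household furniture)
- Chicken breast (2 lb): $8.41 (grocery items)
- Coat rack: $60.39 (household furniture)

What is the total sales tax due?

Area rug (5x8) $222.20: household furniture, $100.00 or more → 5.75% → $12.78
Wall mirror $48.44: household furniture, under $100.00 → 0% → $0.00
Spiral notebook $6.63: all other goods → 3.75% → $0.25
Nightstand $136.39: household furniture, $100.00 or more → 5.75% → $7.84
Dining chair $209.72: household furniture, $100.00 or more → 5.75% → $12.06
Chicken breast (2 lb) $8.41: grocery items → 0% → $0.00
Coat rack $60.39: household furniture, under $100.00 → 0% → $0.00
Total tax = $12.78 + $0.25 + $7.84 + $12.06 = $32.93

$32.93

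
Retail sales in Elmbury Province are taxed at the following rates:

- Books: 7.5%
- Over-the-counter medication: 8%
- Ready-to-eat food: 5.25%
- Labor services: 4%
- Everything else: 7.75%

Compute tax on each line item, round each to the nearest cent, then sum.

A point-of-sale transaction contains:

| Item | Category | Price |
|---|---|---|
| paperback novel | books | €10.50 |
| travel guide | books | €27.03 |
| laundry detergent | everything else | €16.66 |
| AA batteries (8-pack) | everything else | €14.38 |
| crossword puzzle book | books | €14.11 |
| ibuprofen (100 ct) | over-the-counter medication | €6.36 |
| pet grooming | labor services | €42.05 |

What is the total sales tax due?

€8.47

Paperback novel €10.50: books → 7.5% → €0.79
Travel guide €27.03: books → 7.5% → €2.03
Laundry detergent €16.66: everything else → 7.75% → €1.29
AA batteries (8-pack) €14.38: everything else → 7.75% → €1.11
Crossword puzzle book €14.11: books → 7.5% → €1.06
Ibuprofen (100 ct) €6.36: over-the-counter medication → 8% → €0.51
Pet grooming €42.05: labor services → 4% → €1.68
Total tax = €0.79 + €2.03 + €1.29 + €1.11 + €1.06 + €0.51 + €1.68 = €8.47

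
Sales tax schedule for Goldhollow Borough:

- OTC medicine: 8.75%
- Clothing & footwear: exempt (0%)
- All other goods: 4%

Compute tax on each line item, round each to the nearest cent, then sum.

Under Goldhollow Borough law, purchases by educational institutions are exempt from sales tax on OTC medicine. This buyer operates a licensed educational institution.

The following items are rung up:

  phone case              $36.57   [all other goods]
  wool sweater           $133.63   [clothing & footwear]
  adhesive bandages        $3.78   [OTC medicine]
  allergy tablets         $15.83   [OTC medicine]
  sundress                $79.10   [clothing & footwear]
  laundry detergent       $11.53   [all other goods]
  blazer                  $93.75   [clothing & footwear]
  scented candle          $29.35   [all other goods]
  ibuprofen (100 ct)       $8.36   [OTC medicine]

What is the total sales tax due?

$3.09

Phone case $36.57: all other goods → 4% → $1.46
Wool sweater $133.63: clothing & footwear → 0% → $0.00
Adhesive bandages $3.78: OTC medicine, buyer-exempt → 0% → $0.00
Allergy tablets $15.83: OTC medicine, buyer-exempt → 0% → $0.00
Sundress $79.10: clothing & footwear → 0% → $0.00
Laundry detergent $11.53: all other goods → 4% → $0.46
Blazer $93.75: clothing & footwear → 0% → $0.00
Scented candle $29.35: all other goods → 4% → $1.17
Ibuprofen (100 ct) $8.36: OTC medicine, buyer-exempt → 0% → $0.00
Total tax = $1.46 + $0.46 + $1.17 = $3.09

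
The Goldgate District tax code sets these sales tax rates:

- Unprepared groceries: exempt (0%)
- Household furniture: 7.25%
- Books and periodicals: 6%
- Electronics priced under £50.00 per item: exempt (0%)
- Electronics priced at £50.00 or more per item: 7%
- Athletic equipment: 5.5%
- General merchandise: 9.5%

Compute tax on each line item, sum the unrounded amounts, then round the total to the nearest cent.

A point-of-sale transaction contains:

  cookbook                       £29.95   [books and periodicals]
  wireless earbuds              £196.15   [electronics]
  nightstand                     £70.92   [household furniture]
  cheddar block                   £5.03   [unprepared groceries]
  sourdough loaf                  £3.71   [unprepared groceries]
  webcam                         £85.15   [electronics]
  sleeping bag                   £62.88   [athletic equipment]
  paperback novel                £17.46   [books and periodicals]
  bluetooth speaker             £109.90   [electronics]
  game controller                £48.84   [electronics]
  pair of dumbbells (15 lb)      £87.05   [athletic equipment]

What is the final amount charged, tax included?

£760.66

Cookbook £29.95: books and periodicals → 6% → £1.797
Wireless earbuds £196.15: electronics, £50.00 or more → 7% → £13.7305
Nightstand £70.92: household furniture → 7.25% → £5.1417
Cheddar block £5.03: unprepared groceries → 0% → £0.00
Sourdough loaf £3.71: unprepared groceries → 0% → £0.00
Webcam £85.15: electronics, £50.00 or more → 7% → £5.9605
Sleeping bag £62.88: athletic equipment → 5.5% → £3.4584
Paperback novel £17.46: books and periodicals → 6% → £1.0476
Bluetooth speaker £109.90: electronics, £50.00 or more → 7% → £7.693
Game controller £48.84: electronics, under £50.00 → 0% → £0.00
Pair of dumbbells (15 lb) £87.05: athletic equipment → 5.5% → £4.78775
Subtotal = £717.04; unrounded tax = £43.61645 → £43.62; total due = £760.66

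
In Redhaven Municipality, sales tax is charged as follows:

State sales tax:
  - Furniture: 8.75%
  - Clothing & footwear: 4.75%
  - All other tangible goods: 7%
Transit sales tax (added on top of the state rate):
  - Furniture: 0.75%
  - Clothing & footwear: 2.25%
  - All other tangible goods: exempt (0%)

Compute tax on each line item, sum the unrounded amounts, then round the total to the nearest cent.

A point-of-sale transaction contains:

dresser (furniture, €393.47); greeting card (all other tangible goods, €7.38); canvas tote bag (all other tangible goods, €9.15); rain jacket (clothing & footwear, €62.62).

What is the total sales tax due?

Dresser €393.47: furniture → 8.75% + 0.75% transit = 9.5% → €37.37965
Greeting card €7.38: all other tangible goods → 7% + 0% transit = 7% → €0.5166
Canvas tote bag €9.15: all other tangible goods → 7% + 0% transit = 7% → €0.6405
Rain jacket €62.62: clothing & footwear → 4.75% + 2.25% transit = 7% → €4.3834
Unrounded tax sum = €42.92015 → €42.92

€42.92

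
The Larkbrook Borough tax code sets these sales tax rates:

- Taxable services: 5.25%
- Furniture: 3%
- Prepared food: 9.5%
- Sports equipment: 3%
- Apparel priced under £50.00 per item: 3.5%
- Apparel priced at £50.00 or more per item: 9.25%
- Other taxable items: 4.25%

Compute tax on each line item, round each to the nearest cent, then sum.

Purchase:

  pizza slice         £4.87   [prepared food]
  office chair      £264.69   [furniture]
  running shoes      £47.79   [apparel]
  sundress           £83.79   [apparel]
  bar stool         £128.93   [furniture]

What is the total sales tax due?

£21.69

Pizza slice £4.87: prepared food → 9.5% → £0.46
Office chair £264.69: furniture → 3% → £7.94
Running shoes £47.79: apparel, under £50.00 → 3.5% → £1.67
Sundress £83.79: apparel, £50.00 or more → 9.25% → £7.75
Bar stool £128.93: furniture → 3% → £3.87
Total tax = £0.46 + £7.94 + £1.67 + £7.75 + £3.87 = £21.69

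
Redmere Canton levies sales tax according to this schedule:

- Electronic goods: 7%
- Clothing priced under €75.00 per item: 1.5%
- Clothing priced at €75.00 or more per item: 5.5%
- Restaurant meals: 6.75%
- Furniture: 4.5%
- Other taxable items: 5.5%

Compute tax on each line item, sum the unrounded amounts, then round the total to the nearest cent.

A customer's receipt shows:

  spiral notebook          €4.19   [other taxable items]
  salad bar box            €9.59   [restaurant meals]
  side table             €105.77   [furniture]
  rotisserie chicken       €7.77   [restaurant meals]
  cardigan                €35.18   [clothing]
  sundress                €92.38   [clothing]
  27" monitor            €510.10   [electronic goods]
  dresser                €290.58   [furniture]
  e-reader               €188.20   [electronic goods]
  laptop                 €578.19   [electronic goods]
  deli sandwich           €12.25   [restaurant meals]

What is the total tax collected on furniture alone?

Side table €105.77: furniture → 4.5% → €4.75965
Dresser €290.58: furniture → 4.5% → €13.0761
Tax on furniture: unrounded sum = €17.83575 → €17.84

€17.84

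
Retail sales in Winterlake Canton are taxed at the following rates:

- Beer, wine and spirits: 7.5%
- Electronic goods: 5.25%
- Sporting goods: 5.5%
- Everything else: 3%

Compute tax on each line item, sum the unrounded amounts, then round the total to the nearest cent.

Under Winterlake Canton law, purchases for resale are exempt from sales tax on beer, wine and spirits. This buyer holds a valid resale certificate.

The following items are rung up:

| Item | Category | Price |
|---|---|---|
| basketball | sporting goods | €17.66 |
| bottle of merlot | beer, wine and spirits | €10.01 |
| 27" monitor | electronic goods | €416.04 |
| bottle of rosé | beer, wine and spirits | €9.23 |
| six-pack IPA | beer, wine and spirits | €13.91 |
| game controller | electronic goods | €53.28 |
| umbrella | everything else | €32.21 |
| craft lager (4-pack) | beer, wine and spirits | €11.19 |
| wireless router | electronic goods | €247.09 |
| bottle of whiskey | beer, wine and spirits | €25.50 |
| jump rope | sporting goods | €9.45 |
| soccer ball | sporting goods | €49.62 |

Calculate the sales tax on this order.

€42.80

Basketball €17.66: sporting goods → 5.5% → €0.9713
Bottle of merlot €10.01: beer, wine and spirits, buyer-exempt → 0% → €0.00
27" monitor €416.04: electronic goods → 5.25% → €21.8421
Bottle of rosé €9.23: beer, wine and spirits, buyer-exempt → 0% → €0.00
Six-pack IPA €13.91: beer, wine and spirits, buyer-exempt → 0% → €0.00
Game controller €53.28: electronic goods → 5.25% → €2.7972
Umbrella €32.21: everything else → 3% → €0.9663
Craft lager (4-pack) €11.19: beer, wine and spirits, buyer-exempt → 0% → €0.00
Wireless router €247.09: electronic goods → 5.25% → €12.972225
Bottle of whiskey €25.50: beer, wine and spirits, buyer-exempt → 0% → €0.00
Jump rope €9.45: sporting goods → 5.5% → €0.51975
Soccer ball €49.62: sporting goods → 5.5% → €2.7291
Unrounded tax sum = €42.797975 → €42.80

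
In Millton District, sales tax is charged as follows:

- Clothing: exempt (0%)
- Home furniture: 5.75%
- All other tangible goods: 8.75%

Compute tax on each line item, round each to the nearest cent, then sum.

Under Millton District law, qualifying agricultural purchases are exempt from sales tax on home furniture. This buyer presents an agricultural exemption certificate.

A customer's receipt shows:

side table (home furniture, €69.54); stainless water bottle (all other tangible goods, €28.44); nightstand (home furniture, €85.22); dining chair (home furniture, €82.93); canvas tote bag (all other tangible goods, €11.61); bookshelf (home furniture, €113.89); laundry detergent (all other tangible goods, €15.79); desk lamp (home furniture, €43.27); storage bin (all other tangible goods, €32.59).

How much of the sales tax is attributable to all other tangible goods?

Stainless water bottle €28.44: all other tangible goods → 8.75% → €2.49
Canvas tote bag €11.61: all other tangible goods → 8.75% → €1.02
Laundry detergent €15.79: all other tangible goods → 8.75% → €1.38
Storage bin €32.59: all other tangible goods → 8.75% → €2.85
Tax on all other tangible goods = €2.49 + €1.02 + €1.38 + €2.85 = €7.74

€7.74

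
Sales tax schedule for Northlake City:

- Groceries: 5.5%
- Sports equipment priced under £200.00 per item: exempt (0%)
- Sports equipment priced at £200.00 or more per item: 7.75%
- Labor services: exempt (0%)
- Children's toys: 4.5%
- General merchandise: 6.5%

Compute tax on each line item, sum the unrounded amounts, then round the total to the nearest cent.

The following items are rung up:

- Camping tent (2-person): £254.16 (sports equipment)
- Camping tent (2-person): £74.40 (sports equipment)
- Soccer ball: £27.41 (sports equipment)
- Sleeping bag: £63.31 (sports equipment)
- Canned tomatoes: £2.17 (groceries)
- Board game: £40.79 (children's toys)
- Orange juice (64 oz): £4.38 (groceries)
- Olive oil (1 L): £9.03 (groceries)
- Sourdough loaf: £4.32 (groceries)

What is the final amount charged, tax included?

£502.60

Camping tent (2-person) £254.16: sports equipment, £200.00 or more → 7.75% → £19.6974
Camping tent (2-person) £74.40: sports equipment, under £200.00 → 0% → £0.00
Soccer ball £27.41: sports equipment, under £200.00 → 0% → £0.00
Sleeping bag £63.31: sports equipment, under £200.00 → 0% → £0.00
Canned tomatoes £2.17: groceries → 5.5% → £0.11935
Board game £40.79: children's toys → 4.5% → £1.83555
Orange juice (64 oz) £4.38: groceries → 5.5% → £0.2409
Olive oil (1 L) £9.03: groceries → 5.5% → £0.49665
Sourdough loaf £4.32: groceries → 5.5% → £0.2376
Subtotal = £479.97; unrounded tax = £22.62745 → £22.63; total due = £502.60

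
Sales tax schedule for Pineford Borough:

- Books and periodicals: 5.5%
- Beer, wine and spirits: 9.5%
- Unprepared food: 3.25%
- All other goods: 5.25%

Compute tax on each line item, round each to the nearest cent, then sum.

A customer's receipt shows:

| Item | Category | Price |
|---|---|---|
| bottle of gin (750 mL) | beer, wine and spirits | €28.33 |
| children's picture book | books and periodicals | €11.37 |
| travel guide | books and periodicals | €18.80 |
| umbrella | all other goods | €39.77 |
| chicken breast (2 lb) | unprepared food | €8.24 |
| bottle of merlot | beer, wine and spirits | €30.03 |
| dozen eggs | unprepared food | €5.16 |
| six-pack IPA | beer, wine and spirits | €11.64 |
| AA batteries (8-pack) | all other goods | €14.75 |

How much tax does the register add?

Bottle of gin (750 mL) €28.33: beer, wine and spirits → 9.5% → €2.69
Children's picture book €11.37: books and periodicals → 5.5% → €0.63
Travel guide €18.80: books and periodicals → 5.5% → €1.03
Umbrella €39.77: all other goods → 5.25% → €2.09
Chicken breast (2 lb) €8.24: unprepared food → 3.25% → €0.27
Bottle of merlot €30.03: beer, wine and spirits → 9.5% → €2.85
Dozen eggs €5.16: unprepared food → 3.25% → €0.17
Six-pack IPA €11.64: beer, wine and spirits → 9.5% → €1.11
AA batteries (8-pack) €14.75: all other goods → 5.25% → €0.77
Total tax = €2.69 + €0.63 + €1.03 + €2.09 + €0.27 + €2.85 + €0.17 + €1.11 + €0.77 = €11.61

€11.61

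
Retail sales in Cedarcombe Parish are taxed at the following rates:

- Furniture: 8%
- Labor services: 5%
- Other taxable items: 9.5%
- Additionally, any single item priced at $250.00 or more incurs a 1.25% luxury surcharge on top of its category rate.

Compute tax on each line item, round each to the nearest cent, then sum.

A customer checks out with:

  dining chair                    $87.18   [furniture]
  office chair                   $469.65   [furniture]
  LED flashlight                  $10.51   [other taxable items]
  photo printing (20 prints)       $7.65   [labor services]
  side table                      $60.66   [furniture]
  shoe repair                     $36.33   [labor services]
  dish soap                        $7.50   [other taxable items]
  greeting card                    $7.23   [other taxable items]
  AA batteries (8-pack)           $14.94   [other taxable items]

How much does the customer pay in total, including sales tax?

Dining chair $87.18: furniture → 8% → $6.97
Office chair $469.65: furniture → 8% + 1.25% surcharge = 9.25% → $43.44
LED flashlight $10.51: other taxable items → 9.5% → $1.00
Photo printing (20 prints) $7.65: labor services → 5% → $0.38
Side table $60.66: furniture → 8% → $4.85
Shoe repair $36.33: labor services → 5% → $1.82
Dish soap $7.50: other taxable items → 9.5% → $0.71
Greeting card $7.23: other taxable items → 9.5% → $0.69
AA batteries (8-pack) $14.94: other taxable items → 9.5% → $1.42
Subtotal = $701.65; tax = $61.28; total due = $762.93

$762.93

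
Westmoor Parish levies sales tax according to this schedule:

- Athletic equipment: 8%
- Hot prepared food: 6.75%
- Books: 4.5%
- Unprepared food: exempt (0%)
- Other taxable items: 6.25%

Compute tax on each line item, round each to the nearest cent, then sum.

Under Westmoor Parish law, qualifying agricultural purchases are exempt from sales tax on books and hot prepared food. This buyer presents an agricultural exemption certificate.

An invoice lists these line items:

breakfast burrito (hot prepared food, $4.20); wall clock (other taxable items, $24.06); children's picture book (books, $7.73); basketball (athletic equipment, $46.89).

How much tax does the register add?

Breakfast burrito $4.20: hot prepared food, buyer-exempt → 0% → $0.00
Wall clock $24.06: other taxable items → 6.25% → $1.50
Children's picture book $7.73: books, buyer-exempt → 0% → $0.00
Basketball $46.89: athletic equipment → 8% → $3.75
Total tax = $1.50 + $3.75 = $5.25

$5.25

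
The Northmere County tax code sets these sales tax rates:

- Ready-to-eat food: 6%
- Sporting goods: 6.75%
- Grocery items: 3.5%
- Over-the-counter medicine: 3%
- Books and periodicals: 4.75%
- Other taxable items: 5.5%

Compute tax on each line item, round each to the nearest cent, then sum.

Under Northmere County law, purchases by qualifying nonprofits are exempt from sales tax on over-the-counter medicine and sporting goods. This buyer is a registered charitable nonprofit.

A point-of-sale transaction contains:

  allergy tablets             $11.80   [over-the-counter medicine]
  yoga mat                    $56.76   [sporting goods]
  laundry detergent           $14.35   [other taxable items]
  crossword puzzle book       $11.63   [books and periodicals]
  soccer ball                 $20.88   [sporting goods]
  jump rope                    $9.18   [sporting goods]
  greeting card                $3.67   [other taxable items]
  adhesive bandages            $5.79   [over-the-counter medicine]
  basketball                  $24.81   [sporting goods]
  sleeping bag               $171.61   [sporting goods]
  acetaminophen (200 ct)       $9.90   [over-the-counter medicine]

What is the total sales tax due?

Allergy tablets $11.80: over-the-counter medicine, buyer-exempt → 0% → $0.00
Yoga mat $56.76: sporting goods, buyer-exempt → 0% → $0.00
Laundry detergent $14.35: other taxable items → 5.5% → $0.79
Crossword puzzle book $11.63: books and periodicals → 4.75% → $0.55
Soccer ball $20.88: sporting goods, buyer-exempt → 0% → $0.00
Jump rope $9.18: sporting goods, buyer-exempt → 0% → $0.00
Greeting card $3.67: other taxable items → 5.5% → $0.20
Adhesive bandages $5.79: over-the-counter medicine, buyer-exempt → 0% → $0.00
Basketball $24.81: sporting goods, buyer-exempt → 0% → $0.00
Sleeping bag $171.61: sporting goods, buyer-exempt → 0% → $0.00
Acetaminophen (200 ct) $9.90: over-the-counter medicine, buyer-exempt → 0% → $0.00
Total tax = $0.79 + $0.55 + $0.20 = $1.54

$1.54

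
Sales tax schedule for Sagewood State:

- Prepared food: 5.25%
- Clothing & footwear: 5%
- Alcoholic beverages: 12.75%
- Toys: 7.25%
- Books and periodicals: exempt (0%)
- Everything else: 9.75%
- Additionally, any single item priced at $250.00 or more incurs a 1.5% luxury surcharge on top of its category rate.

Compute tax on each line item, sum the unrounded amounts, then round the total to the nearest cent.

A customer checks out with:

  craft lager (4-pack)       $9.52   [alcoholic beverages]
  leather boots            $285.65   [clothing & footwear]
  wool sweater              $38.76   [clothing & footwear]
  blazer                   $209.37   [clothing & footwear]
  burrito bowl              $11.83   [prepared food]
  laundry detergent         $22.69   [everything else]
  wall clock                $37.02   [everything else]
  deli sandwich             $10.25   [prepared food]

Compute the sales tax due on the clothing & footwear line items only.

$30.97

Leather boots $285.65: clothing & footwear → 5% + 1.5% surcharge = 6.5% → $18.56725
Wool sweater $38.76: clothing & footwear → 5% → $1.938
Blazer $209.37: clothing & footwear → 5% → $10.4685
Tax on clothing & footwear: unrounded sum = $30.97375 → $30.97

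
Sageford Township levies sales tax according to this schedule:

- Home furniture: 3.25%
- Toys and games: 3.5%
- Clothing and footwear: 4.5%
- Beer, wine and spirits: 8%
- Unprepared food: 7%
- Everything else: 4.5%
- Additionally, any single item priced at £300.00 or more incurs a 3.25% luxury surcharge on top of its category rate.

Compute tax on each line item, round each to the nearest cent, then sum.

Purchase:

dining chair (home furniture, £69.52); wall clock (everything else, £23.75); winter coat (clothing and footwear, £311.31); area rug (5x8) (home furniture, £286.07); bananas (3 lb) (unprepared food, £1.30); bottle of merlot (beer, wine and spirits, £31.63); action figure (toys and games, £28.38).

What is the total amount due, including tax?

Dining chair £69.52: home furniture → 3.25% → £2.26
Wall clock £23.75: everything else → 4.5% → £1.07
Winter coat £311.31: clothing and footwear → 4.5% + 3.25% surcharge = 7.75% → £24.13
Area rug (5x8) £286.07: home furniture → 3.25% → £9.30
Bananas (3 lb) £1.30: unprepared food → 7% → £0.09
Bottle of merlot £31.63: beer, wine and spirits → 8% → £2.53
Action figure £28.38: toys and games → 3.5% → £0.99
Subtotal = £751.96; tax = £40.37; total due = £792.33

£792.33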